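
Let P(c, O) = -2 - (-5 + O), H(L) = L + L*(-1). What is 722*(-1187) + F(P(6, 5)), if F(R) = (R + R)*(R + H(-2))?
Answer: -857006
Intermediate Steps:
H(L) = 0 (H(L) = L - L = 0)
P(c, O) = 3 - O (P(c, O) = -2 + (5 - O) = 3 - O)
F(R) = 2*R**2 (F(R) = (R + R)*(R + 0) = (2*R)*R = 2*R**2)
722*(-1187) + F(P(6, 5)) = 722*(-1187) + 2*(3 - 1*5)**2 = -857014 + 2*(3 - 5)**2 = -857014 + 2*(-2)**2 = -857014 + 2*4 = -857014 + 8 = -857006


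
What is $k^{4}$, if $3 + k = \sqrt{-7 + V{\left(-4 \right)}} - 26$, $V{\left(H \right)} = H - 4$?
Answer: $\left(29 - i \sqrt{15}\right)^{4} \approx 6.3182 \cdot 10^{5} - 3.7109 \cdot 10^{5} i$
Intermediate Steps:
$V{\left(H \right)} = -4 + H$
$k = -29 + i \sqrt{15}$ ($k = -3 + \left(\sqrt{-7 - 8} - 26\right) = -3 - \left(26 - \sqrt{-7 - 8}\right) = -3 - \left(26 - \sqrt{-15}\right) = -3 - \left(26 - i \sqrt{15}\right) = -29 + i \sqrt{15} \approx -29.0 + 3.873 i$)
$k^{4} = \left(-29 + i \sqrt{15}\right)^{4}$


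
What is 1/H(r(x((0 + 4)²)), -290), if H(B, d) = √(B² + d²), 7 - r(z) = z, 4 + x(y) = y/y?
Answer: √842/8420 ≈ 0.0034462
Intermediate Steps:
x(y) = -3 (x(y) = -4 + y/y = -4 + 1 = -3)
r(z) = 7 - z
1/H(r(x((0 + 4)²)), -290) = 1/(√((7 - 1*(-3))² + (-290)²)) = 1/(√((7 + 3)² + 84100)) = 1/(√(10² + 84100)) = 1/(√(100 + 84100)) = 1/(√84200) = 1/(10*√842) = √842/8420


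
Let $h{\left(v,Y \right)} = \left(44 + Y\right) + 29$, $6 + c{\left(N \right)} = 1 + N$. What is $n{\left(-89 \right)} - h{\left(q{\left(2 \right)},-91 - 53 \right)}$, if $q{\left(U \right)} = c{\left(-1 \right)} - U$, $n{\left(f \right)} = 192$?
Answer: $263$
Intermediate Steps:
$c{\left(N \right)} = -5 + N$ ($c{\left(N \right)} = -6 + \left(1 + N\right) = -5 + N$)
$q{\left(U \right)} = -6 - U$ ($q{\left(U \right)} = \left(-5 - 1\right) - U = -6 - U$)
$h{\left(v,Y \right)} = 73 + Y$
$n{\left(-89 \right)} - h{\left(q{\left(2 \right)},-91 - 53 \right)} = 192 - \left(73 - 144\right) = 192 - -71 = 192 + 71 = 263$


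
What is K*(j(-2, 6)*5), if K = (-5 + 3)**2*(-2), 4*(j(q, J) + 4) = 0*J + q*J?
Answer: 280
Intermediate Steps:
j(q, J) = -4 + J*q/4 (j(q, J) = -4 + (0*J + q*J)/4 = -4 + (0 + J*q)/4 = -4 + (J*q)/4 = -4 + J*q/4)
K = -8 (K = (-2)**2*(-2) = 4*(-2) = -8)
K*(j(-2, 6)*5) = -8*(-4 + (1/4)*6*(-2))*5 = -8*(-4 - 3)*5 = -(-56)*5 = -8*(-35) = 280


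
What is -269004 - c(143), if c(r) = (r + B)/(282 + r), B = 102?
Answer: -22865389/85 ≈ -2.6900e+5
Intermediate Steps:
c(r) = (102 + r)/(282 + r) (c(r) = (r + 102)/(282 + r) = (102 + r)/(282 + r))
-269004 - c(143) = -269004 - (102 + 143)/(282 + 143) = -269004 - 245/425 = -269004 - 1*49/85 = -269004 - 49/85 = -22865389/85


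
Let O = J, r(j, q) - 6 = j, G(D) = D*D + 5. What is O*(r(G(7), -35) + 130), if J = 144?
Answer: 27360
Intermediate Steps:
G(D) = 5 + D² (G(D) = D² + 5 = 5 + D²)
r(j, q) = 6 + j
O = 144
O*(r(G(7), -35) + 130) = 144*((6 + (5 + 7²)) + 130) = 144*((6 + (5 + 49)) + 130) = 144*((6 + 54) + 130) = 144*(60 + 130) = 144*190 = 27360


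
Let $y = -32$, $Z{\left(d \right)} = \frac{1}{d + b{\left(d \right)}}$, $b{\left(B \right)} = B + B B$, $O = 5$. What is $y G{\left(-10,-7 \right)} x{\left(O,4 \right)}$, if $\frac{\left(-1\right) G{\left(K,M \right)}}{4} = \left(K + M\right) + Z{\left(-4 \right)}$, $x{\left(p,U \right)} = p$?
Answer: $-10800$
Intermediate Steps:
$b{\left(B \right)} = B + B^{2}$
$Z{\left(d \right)} = \frac{1}{d + d \left(1 + d\right)}$
$G{\left(K,M \right)} = - \frac{1}{2} - 4 K - 4 M$ ($G{\left(K,M \right)} = - 4 \left(\left(K + M\right) + \frac{1}{\left(-4\right) \left(2 - 4\right)}\right) = - 4 \left(\left(K + M\right) - \frac{1}{4 \left(-2\right)}\right) = - 4 \left(\left(K + M\right) - - \frac{1}{8}\right) = - 4 \left(\left(K + M\right) + \frac{1}{8}\right) = - 4 \left(\frac{1}{8} + K + M\right) = - \frac{1}{2} - 4 K - 4 M$)
$y G{\left(-10,-7 \right)} x{\left(O,4 \right)} = - 32 \left(- \frac{1}{2} - -40 - -28\right) 5 = - 32 \left(- \frac{1}{2} + 40 + 28\right) 5 = \left(-32\right) \frac{135}{2} \cdot 5 = \left(-2160\right) 5 = -10800$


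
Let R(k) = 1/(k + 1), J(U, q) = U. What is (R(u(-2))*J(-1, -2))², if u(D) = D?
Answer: 1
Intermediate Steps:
R(k) = 1/(1 + k)
(R(u(-2))*J(-1, -2))² = (-1/(1 - 2))² = (-1/(-1))² = (-1*(-1))² = 1² = 1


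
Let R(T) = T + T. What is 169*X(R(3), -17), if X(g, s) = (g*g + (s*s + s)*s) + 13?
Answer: -773175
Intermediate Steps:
R(T) = 2*T
X(g, s) = 13 + g² + s*(s + s²) (X(g, s) = (g² + (s² + s)*s) + 13 = (g² + (s + s²)*s) + 13 = (g² + s*(s + s²)) + 13 = 13 + g² + s*(s + s²))
169*X(R(3), -17) = 169*(13 + (2*3)² + (-17)² + (-17)³) = 169*(13 + 6² + 289 - 4913) = 169*(13 + 36 + 289 - 4913) = 169*(-4575) = -773175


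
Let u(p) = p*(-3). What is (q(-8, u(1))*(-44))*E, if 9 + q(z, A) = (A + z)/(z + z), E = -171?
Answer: -250173/4 ≈ -62543.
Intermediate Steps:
u(p) = -3*p
q(z, A) = -9 + (A + z)/(2*z) (q(z, A) = -9 + (A + z)/(z + z) = -9 + (A + z)/((2*z)) = -9 + (A + z)*(1/(2*z)) = -9 + (A + z)/(2*z))
(q(-8, u(1))*(-44))*E = (((1/2)*(-3*1 - 17*(-8))/(-8))*(-44))*(-171) = (((1/2)*(-1/8)*(-3 + 136))*(-44))*(-171) = (((1/2)*(-1/8)*133)*(-44))*(-171) = -133/16*(-44)*(-171) = (1463/4)*(-171) = -250173/4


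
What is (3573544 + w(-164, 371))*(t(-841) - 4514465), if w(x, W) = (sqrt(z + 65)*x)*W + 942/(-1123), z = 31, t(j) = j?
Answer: -18120324704774820/1123 + 1098917113056*sqrt(6) ≈ -1.3444e+13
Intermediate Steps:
w(x, W) = -942/1123 + 4*W*x*sqrt(6) (w(x, W) = (sqrt(31 + 65)*x)*W + 942/(-1123) = (sqrt(96)*x)*W + 942*(-1/1123) = ((4*sqrt(6))*x)*W - 942/1123 = (4*x*sqrt(6))*W - 942/1123 = 4*W*x*sqrt(6) - 942/1123 = -942/1123 + 4*W*x*sqrt(6))
(3573544 + w(-164, 371))*(t(-841) - 4514465) = (3573544 + (-942/1123 + 4*371*(-164)*sqrt(6)))*(-841 - 4514465) = (3573544 + (-942/1123 - 243376*sqrt(6)))*(-4515306) = (4013088970/1123 - 243376*sqrt(6))*(-4515306) = -18120324704774820/1123 + 1098917113056*sqrt(6)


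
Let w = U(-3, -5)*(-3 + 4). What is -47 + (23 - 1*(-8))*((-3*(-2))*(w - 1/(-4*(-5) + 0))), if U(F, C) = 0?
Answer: -563/10 ≈ -56.300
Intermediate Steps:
w = 0 (w = 0*(-3 + 4) = 0*1 = 0)
-47 + (23 - 1*(-8))*((-3*(-2))*(w - 1/(-4*(-5) + 0))) = -47 + (23 - 1*(-8))*((-3*(-2))*(0 - 1/(-4*(-5) + 0))) = -47 + (23 + 8)*(6*(0 - 1/(20 + 0))) = -47 + 31*(6*(0 - 1/20)) = -47 + 31*(6*(-1/20)) = -47 + 31*(-3/10) = -47 - 93/10 = -563/10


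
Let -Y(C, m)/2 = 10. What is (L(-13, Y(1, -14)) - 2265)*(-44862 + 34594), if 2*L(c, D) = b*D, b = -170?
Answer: 5801420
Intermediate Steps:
Y(C, m) = -20 (Y(C, m) = -2*10 = -20)
L(c, D) = -85*D (L(c, D) = (-170*D)/2 = -85*D)
(L(-13, Y(1, -14)) - 2265)*(-44862 + 34594) = (-85*(-20) - 2265)*(-44862 + 34594) = (1700 - 2265)*(-10268) = -565*(-10268) = 5801420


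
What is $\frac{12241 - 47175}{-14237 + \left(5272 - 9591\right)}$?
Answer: $\frac{17467}{9278} \approx 1.8826$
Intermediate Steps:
$\frac{12241 - 47175}{-14237 + \left(5272 - 9591\right)} = - \frac{34934}{-14237 + \left(5272 - 9591\right)} = - \frac{34934}{-14237 - 4319} = - \frac{34934}{-18556} = \left(-34934\right) \left(- \frac{1}{18556}\right) = \frac{17467}{9278}$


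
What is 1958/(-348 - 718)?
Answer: -979/533 ≈ -1.8368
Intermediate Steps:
1958/(-348 - 718) = 1958/(-1066) = -1/1066*1958 = -979/533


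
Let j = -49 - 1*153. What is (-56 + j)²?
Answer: 66564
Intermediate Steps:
j = -202 (j = -49 - 153 = -202)
(-56 + j)² = (-56 - 202)² = (-258)² = 66564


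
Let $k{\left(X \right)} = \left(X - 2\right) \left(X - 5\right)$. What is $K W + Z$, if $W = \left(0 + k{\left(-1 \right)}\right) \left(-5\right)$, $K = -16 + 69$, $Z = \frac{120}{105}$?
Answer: $- \frac{33382}{7} \approx -4768.9$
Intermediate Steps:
$Z = \frac{8}{7}$ ($Z = 120 \cdot \frac{1}{105} = \frac{8}{7} \approx 1.1429$)
$K = 53$
$k{\left(X \right)} = \left(-5 + X\right) \left(-2 + X\right)$ ($k{\left(X \right)} = \left(-2 + X\right) \left(-5 + X\right) = \left(-5 + X\right) \left(-2 + X\right)$)
$W = -90$ ($W = \left(0 + \left(10 + \left(-1\right)^{2} - -7\right)\right) \left(-5\right) = \left(0 + \left(10 + 1 + 7\right)\right) \left(-5\right) = \left(0 + 18\right) \left(-5\right) = 18 \left(-5\right) = -90$)
$K W + Z = 53 \left(-90\right) + \frac{8}{7} = -4770 + \frac{8}{7} = - \frac{33382}{7}$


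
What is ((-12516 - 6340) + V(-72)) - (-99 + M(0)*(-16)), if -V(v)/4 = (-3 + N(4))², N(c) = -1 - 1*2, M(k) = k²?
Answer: -18901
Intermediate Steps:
N(c) = -3 (N(c) = -1 - 2 = -3)
V(v) = -144 (V(v) = -4*(-3 - 3)² = -4*(-6)² = -4*36 = -144)
((-12516 - 6340) + V(-72)) - (-99 + M(0)*(-16)) = ((-12516 - 6340) - 144) - (-99 + 0²*(-16)) = (-18856 - 144) - (-99 + 0*(-16)) = -19000 - (-99 + 0) = -19000 - 1*(-99) = -19000 + 99 = -18901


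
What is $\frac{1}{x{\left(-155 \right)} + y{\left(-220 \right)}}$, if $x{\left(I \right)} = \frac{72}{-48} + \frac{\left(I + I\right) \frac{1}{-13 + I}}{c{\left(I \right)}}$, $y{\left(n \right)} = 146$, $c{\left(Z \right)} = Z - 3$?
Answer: $\frac{13272}{1917649} \approx 0.006921$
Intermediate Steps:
$c{\left(Z \right)} = -3 + Z$ ($c{\left(Z \right)} = Z - 3 = -3 + Z$)
$x{\left(I \right)} = - \frac{3}{2} + \frac{2 I}{\left(-13 + I\right) \left(-3 + I\right)}$ ($x{\left(I \right)} = \frac{72}{-48} + \frac{\left(I + I\right) \frac{1}{-13 + I}}{-3 + I} = 72 \left(- \frac{1}{48}\right) + \frac{2 I \frac{1}{-13 + I}}{-3 + I} = - \frac{3}{2} + \frac{2 I \frac{1}{-13 + I}}{-3 + I} = - \frac{3}{2} + \frac{2 I}{\left(-13 + I\right) \left(-3 + I\right)}$)
$\frac{1}{x{\left(-155 \right)} + y{\left(-220 \right)}} = \frac{1}{\frac{-117 + 43 \left(-155\right) - - 465 \left(-3 - 155\right)}{2 \left(-13 - 155\right) \left(-3 - 155\right)} + 146} = \frac{1}{\frac{-117 - 6665 - \left(-465\right) \left(-158\right)}{2 \left(-168\right) \left(-158\right)} + 146} = \frac{1}{\frac{1}{2} \left(- \frac{1}{168}\right) \left(- \frac{1}{158}\right) \left(-117 - 6665 - 73470\right) + 146} = \frac{1}{\frac{1}{2} \left(- \frac{1}{168}\right) \left(- \frac{1}{158}\right) \left(-80252\right) + 146} = \frac{1}{- \frac{20063}{13272} + 146} = \frac{1}{\frac{1917649}{13272}} = \frac{13272}{1917649}$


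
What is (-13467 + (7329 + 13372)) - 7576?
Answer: -342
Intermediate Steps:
(-13467 + (7329 + 13372)) - 7576 = (-13467 + 20701) - 7576 = 7234 - 7576 = -342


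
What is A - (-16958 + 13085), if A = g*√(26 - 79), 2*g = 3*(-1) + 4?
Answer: 3873 + I*√53/2 ≈ 3873.0 + 3.6401*I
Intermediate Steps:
g = ½ (g = (3*(-1) + 4)/2 = (-3 + 4)/2 = (½)*1 = ½ ≈ 0.50000)
A = I*√53/2 (A = √(26 - 79)/2 = √(-53)/2 = (I*√53)/2 = I*√53/2 ≈ 3.6401*I)
A - (-16958 + 13085) = I*√53/2 - (-16958 + 13085) = I*√53/2 - 1*(-3873) = I*√53/2 + 3873 = 3873 + I*√53/2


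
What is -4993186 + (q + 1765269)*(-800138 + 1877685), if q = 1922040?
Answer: 3973243757837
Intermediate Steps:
-4993186 + (q + 1765269)*(-800138 + 1877685) = -4993186 + (1922040 + 1765269)*(-800138 + 1877685) = -4993186 + 3687309*1077547 = -4993186 + 3973248751023 = 3973243757837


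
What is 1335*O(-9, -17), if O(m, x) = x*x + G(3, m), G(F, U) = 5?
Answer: 392490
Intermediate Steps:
O(m, x) = 5 + x**2 (O(m, x) = x*x + 5 = x**2 + 5 = 5 + x**2)
1335*O(-9, -17) = 1335*(5 + (-17)**2) = 1335*(5 + 289) = 1335*294 = 392490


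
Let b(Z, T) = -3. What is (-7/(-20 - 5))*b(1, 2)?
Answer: -21/25 ≈ -0.84000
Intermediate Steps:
(-7/(-20 - 5))*b(1, 2) = (-7/(-20 - 5))*(-3) = (-7/(-25))*(-3) = -1/25*(-7)*(-3) = (7/25)*(-3) = -21/25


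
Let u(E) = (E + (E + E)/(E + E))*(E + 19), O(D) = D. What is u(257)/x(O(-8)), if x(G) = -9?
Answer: -7912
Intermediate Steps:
u(E) = (1 + E)*(19 + E) (u(E) = (E + (2*E)/((2*E)))*(19 + E) = (E + (2*E)*(1/(2*E)))*(19 + E) = (E + 1)*(19 + E) = (1 + E)*(19 + E))
u(257)/x(O(-8)) = (19 + 257² + 20*257)/(-9) = (19 + 66049 + 5140)*(-⅑) = 71208*(-⅑) = -7912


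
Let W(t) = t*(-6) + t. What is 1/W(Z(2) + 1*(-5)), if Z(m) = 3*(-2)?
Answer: 1/55 ≈ 0.018182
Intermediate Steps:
Z(m) = -6
W(t) = -5*t (W(t) = -6*t + t = -5*t)
1/W(Z(2) + 1*(-5)) = 1/(-5*(-6 + 1*(-5))) = 1/(-5*(-6 - 5)) = 1/(-5*(-11)) = 1/55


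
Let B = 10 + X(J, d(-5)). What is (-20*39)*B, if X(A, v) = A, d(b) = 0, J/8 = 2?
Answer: -20280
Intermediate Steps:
J = 16 (J = 8*2 = 16)
B = 26 (B = 10 + 16 = 26)
(-20*39)*B = -20*39*26 = -780*26 = -20280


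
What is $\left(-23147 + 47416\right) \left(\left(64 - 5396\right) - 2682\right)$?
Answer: $-194491766$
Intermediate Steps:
$\left(-23147 + 47416\right) \left(\left(64 - 5396\right) - 2682\right) = 24269 \left(\left(64 - 5396\right) - 2682\right) = 24269 \left(-5332 - 2682\right) = 24269 \left(-8014\right) = -194491766$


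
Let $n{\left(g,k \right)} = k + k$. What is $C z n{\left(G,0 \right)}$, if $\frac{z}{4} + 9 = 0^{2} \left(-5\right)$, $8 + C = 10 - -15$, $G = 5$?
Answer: $0$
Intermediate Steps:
$C = 17$ ($C = -8 + \left(10 - -15\right) = -8 + \left(10 + 15\right) = -8 + 25 = 17$)
$n{\left(g,k \right)} = 2 k$
$z = -36$ ($z = -36 + 4 \cdot 0^{2} \left(-5\right) = -36 + 4 \cdot 0 \left(-5\right) = -36 + 4 \cdot 0 = -36 + 0 = -36$)
$C z n{\left(G,0 \right)} = 17 \left(-36\right) 2 \cdot 0 = \left(-612\right) 0 = 0$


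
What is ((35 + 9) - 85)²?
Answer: 1681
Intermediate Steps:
((35 + 9) - 85)² = (44 - 85)² = (-41)² = 1681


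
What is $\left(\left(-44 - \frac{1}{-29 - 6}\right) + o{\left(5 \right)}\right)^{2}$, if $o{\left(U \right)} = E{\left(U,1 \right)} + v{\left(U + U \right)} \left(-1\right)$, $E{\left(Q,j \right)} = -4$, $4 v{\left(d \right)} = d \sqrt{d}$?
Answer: $\frac{5791207}{2450} + \frac{1679 \sqrt{10}}{7} \approx 3122.3$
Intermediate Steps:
$v{\left(d \right)} = \frac{d^{\frac{3}{2}}}{4}$ ($v{\left(d \right)} = \frac{d \sqrt{d}}{4} = \frac{d^{\frac{3}{2}}}{4}$)
$o{\left(U \right)} = -4 - \frac{\sqrt{2} U^{\frac{3}{2}}}{2}$ ($o{\left(U \right)} = -4 + \frac{\left(U + U\right)^{\frac{3}{2}}}{4} \left(-1\right) = -4 + \frac{\left(2 U\right)^{\frac{3}{2}}}{4} \left(-1\right) = -4 + \frac{2 \sqrt{2} U^{\frac{3}{2}}}{4} \left(-1\right) = -4 + \frac{\sqrt{2} U^{\frac{3}{2}}}{2} \left(-1\right) = -4 - \frac{\sqrt{2} U^{\frac{3}{2}}}{2}$)
$\left(\left(-44 - \frac{1}{-29 - 6}\right) + o{\left(5 \right)}\right)^{2} = \left(\left(-44 - \frac{1}{-29 - 6}\right) - \left(4 + \frac{\sqrt{2} \cdot 5^{\frac{3}{2}}}{2}\right)\right)^{2} = \left(\left(-44 - \frac{1}{-29 - 6}\right) - \left(4 + \frac{\sqrt{2} \cdot 5 \sqrt{5}}{2}\right)\right)^{2} = \left(\left(-44 - \frac{1}{-35}\right) - \left(4 + \frac{5 \sqrt{10}}{2}\right)\right)^{2} = \left(\left(-44 - - \frac{1}{35}\right) - \left(4 + \frac{5 \sqrt{10}}{2}\right)\right)^{2} = \left(\left(-44 + \frac{1}{35}\right) - \left(4 + \frac{5 \sqrt{10}}{2}\right)\right)^{2} = \left(- \frac{1539}{35} - \left(4 + \frac{5 \sqrt{10}}{2}\right)\right)^{2} = \left(- \frac{1679}{35} - \frac{5 \sqrt{10}}{2}\right)^{2}$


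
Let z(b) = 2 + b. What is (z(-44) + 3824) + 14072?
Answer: 17854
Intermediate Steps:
(z(-44) + 3824) + 14072 = ((2 - 44) + 3824) + 14072 = (-42 + 3824) + 14072 = 3782 + 14072 = 17854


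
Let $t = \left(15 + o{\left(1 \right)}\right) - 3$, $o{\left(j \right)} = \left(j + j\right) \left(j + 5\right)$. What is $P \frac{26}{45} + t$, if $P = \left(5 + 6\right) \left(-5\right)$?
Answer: $- \frac{70}{9} \approx -7.7778$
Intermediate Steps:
$o{\left(j \right)} = 2 j \left(5 + j\right)$
$t = 24$ ($t = \left(15 + 2 \cdot 1 \left(5 + 1\right)\right) - 3 = \left(15 + 2 \cdot 1 \cdot 6\right) - 3 = \left(15 + 12\right) - 3 = 27 - 3 = 24$)
$P = -55$ ($P = 11 \left(-5\right) = -55$)
$P \frac{26}{45} + t = - 55 \cdot \frac{26}{45} + 24 = - 55 \cdot 26 \cdot \frac{1}{45} + 24 = \left(-55\right) \frac{26}{45} + 24 = - \frac{286}{9} + 24 = - \frac{70}{9}$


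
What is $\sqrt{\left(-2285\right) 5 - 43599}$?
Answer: $4 i \sqrt{3439} \approx 234.57 i$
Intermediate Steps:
$\sqrt{\left(-2285\right) 5 - 43599} = \sqrt{-11425 - 43599} = \sqrt{-55024} = 4 i \sqrt{3439}$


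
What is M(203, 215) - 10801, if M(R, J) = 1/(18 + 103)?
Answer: -1306920/121 ≈ -10801.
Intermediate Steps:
M(R, J) = 1/121
M(203, 215) - 10801 = 1/121 - 10801 = -1306920/121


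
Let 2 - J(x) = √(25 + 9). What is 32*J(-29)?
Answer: 64 - 32*√34 ≈ -122.59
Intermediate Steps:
J(x) = 2 - √34 (J(x) = 2 - √(25 + 9) = 2 - √34)
32*J(-29) = 32*(2 - √34) = 64 - 32*√34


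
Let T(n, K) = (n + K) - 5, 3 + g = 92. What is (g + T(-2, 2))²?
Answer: 7056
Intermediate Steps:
g = 89 (g = -3 + 92 = 89)
T(n, K) = -5 + K + n (T(n, K) = (K + n) - 5 = -5 + K + n)
(g + T(-2, 2))² = (89 + (-5 + 2 - 2))² = (89 - 5)² = 84² = 7056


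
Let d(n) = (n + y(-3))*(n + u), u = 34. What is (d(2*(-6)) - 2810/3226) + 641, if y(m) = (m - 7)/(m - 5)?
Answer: 1302107/3226 ≈ 403.63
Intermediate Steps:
y(m) = (-7 + m)/(-5 + m)
d(n) = (34 + n)*(5/4 + n) (d(n) = (n + (-7 - 3)/(-5 - 3))*(n + 34) = (n - 10/(-8))*(34 + n) = (n - ⅛*(-10))*(34 + n) = (n + 5/4)*(34 + n) = (5/4 + n)*(34 + n) = (34 + n)*(5/4 + n))
(d(2*(-6)) - 2810/3226) + 641 = ((85/2 + (2*(-6))² + 141*(2*(-6))/4) - 2810/3226) + 641 = ((85/2 + (-12)² + (141/4)*(-12)) - 2810*1/3226) + 641 = ((85/2 + 144 - 423) - 1405/1613) + 641 = (-473/2 - 1405/1613) + 641 = -765759/3226 + 641 = 1302107/3226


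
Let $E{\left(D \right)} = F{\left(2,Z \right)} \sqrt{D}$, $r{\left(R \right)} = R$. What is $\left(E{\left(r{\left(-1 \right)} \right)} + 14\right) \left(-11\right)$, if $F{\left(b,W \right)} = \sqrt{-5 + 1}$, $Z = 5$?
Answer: $-132$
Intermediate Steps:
$F{\left(b,W \right)} = 2 i$ ($F{\left(b,W \right)} = \sqrt{-4} = 2 i$)
$E{\left(D \right)} = 2 i \sqrt{D}$
$\left(E{\left(r{\left(-1 \right)} \right)} + 14\right) \left(-11\right) = \left(2 i \sqrt{-1} + 14\right) \left(-11\right) = \left(2 i i + 14\right) \left(-11\right) = \left(-2 + 14\right) \left(-11\right) = 12 \left(-11\right) = -132$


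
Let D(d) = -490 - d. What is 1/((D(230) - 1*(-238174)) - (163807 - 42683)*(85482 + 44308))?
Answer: -1/15720446506 ≈ -6.3611e-11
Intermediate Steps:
1/((D(230) - 1*(-238174)) - (163807 - 42683)*(85482 + 44308)) = 1/(((-490 - 1*230) - 1*(-238174)) - (163807 - 42683)*(85482 + 44308)) = 1/(((-490 - 230) + 238174) - 121124*129790) = 1/((-720 + 238174) - 1*15720683960) = 1/(237454 - 15720683960) = 1/(-15720446506) = -1/15720446506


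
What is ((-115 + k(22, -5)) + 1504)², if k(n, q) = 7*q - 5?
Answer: 1819801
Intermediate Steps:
k(n, q) = -5 + 7*q
((-115 + k(22, -5)) + 1504)² = ((-115 + (-5 + 7*(-5))) + 1504)² = ((-115 + (-5 - 35)) + 1504)² = ((-115 - 40) + 1504)² = (-155 + 1504)² = 1349² = 1819801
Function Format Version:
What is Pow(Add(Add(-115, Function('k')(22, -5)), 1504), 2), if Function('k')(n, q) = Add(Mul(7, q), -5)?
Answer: 1819801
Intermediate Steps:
Function('k')(n, q) = Add(-5, Mul(7, q))
Pow(Add(Add(-115, Function('k')(22, -5)), 1504), 2) = Pow(Add(Add(-115, Add(-5, Mul(7, -5))), 1504), 2) = Pow(Add(Add(-115, Add(-5, -35)), 1504), 2) = Pow(Add(Add(-115, -40), 1504), 2) = Pow(Add(-155, 1504), 2) = Pow(1349, 2) = 1819801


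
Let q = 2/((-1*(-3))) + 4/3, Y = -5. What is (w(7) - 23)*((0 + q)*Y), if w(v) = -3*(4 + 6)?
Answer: 530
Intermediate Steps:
w(v) = -30 (w(v) = -3*10 = -30)
q = 2 (q = 2/3 + 4*(⅓) = 2*(⅓) + 4/3 = ⅔ + 4/3 = 2)
(w(7) - 23)*((0 + q)*Y) = (-30 - 23)*((0 + 2)*(-5)) = -106*(-5) = -53*(-10) = 530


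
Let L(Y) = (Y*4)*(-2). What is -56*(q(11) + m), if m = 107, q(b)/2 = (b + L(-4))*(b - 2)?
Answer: -49336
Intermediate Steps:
L(Y) = -8*Y (L(Y) = (4*Y)*(-2) = -8*Y)
q(b) = 2*(-2 + b)*(32 + b) (q(b) = 2*((b - 8*(-4))*(b - 2)) = 2*((b + 32)*(-2 + b)) = 2*((32 + b)*(-2 + b)) = 2*((-2 + b)*(32 + b)) = 2*(-2 + b)*(32 + b))
-56*(q(11) + m) = -56*((-128 + 2*11**2 + 60*11) + 107) = -56*((-128 + 2*121 + 660) + 107) = -56*((-128 + 242 + 660) + 107) = -56*(774 + 107) = -56*881 = -49336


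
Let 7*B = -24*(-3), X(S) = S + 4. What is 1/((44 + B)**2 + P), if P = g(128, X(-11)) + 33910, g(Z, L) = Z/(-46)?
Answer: 1127/41534634 ≈ 2.7134e-5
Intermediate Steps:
X(S) = 4 + S
B = 72/7 (B = (-24*(-3))/7 = (1/7)*72 = 72/7 ≈ 10.286)
g(Z, L) = -Z/46 (g(Z, L) = Z*(-1/46) = -Z/46)
P = 779866/23 (P = -1/46*128 + 33910 = -64/23 + 33910 = 779866/23 ≈ 33907.)
1/((44 + B)**2 + P) = 1/((44 + 72/7)**2 + 779866/23) = 1/((380/7)**2 + 779866/23) = 1/(144400/49 + 779866/23) = 1/(41534634/1127) = 1127/41534634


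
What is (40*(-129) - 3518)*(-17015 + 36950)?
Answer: -172995930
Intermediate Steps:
(40*(-129) - 3518)*(-17015 + 36950) = (-5160 - 3518)*19935 = -8678*19935 = -172995930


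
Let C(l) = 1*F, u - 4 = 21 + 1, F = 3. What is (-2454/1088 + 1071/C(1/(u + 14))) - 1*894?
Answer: -293355/544 ≈ -539.26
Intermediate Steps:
u = 26 (u = 4 + (21 + 1) = 4 + 22 = 26)
C(l) = 3 (C(l) = 1*3 = 3)
(-2454/1088 + 1071/C(1/(u + 14))) - 1*894 = (-2454/1088 + 1071/3) - 1*894 = (-2454*1/1088 + 1071*(⅓)) - 894 = (-1227/544 + 357) - 894 = 192981/544 - 894 = -293355/544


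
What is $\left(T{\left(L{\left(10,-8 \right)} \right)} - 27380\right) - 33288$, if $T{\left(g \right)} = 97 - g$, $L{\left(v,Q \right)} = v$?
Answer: $-60581$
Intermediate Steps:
$\left(T{\left(L{\left(10,-8 \right)} \right)} - 27380\right) - 33288 = \left(\left(97 - 10\right) - 27380\right) - 33288 = \left(87 - 27380\right) - 33288 = -27293 - 33288 = -60581$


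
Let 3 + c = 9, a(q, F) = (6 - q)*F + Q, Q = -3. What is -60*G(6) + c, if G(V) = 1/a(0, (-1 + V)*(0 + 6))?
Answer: 334/59 ≈ 5.6610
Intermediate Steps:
a(q, F) = -3 + F*(6 - q) (a(q, F) = (6 - q)*F - 3 = F*(6 - q) - 3 = -3 + F*(6 - q))
G(V) = 1/(-39 + 36*V) (G(V) = 1/(-3 + 6*((-1 + V)*(0 + 6)) - 1*(-1 + V)*(0 + 6)*0) = 1/(-3 + 6*((-1 + V)*6) - 1*(-1 + V)*6*0) = 1/(-3 + 6*(-6 + 6*V) - 1*(-6 + 6*V)*0) = 1/(-3 + (-36 + 36*V) + 0) = 1/(-39 + 36*V))
c = 6 (c = -3 + 9 = 6)
-60*G(6) + c = -20/(-13 + 12*6) + 6 = -20/(-13 + 72) + 6 = -20/59 + 6 = 334/59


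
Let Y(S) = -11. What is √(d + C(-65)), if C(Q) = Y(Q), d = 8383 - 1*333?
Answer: √8039 ≈ 89.661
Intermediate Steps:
d = 8050 (d = 8383 - 333 = 8050)
C(Q) = -11
√(d + C(-65)) = √(8050 - 11) = √8039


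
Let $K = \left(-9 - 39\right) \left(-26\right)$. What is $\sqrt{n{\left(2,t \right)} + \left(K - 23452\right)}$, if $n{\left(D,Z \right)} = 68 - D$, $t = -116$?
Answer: $i \sqrt{22138} \approx 148.79 i$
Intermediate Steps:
$K = 1248$ ($K = \left(-48\right) \left(-26\right) = 1248$)
$\sqrt{n{\left(2,t \right)} + \left(K - 23452\right)} = \sqrt{\left(68 - 2\right) + \left(1248 - 23452\right)} = \sqrt{\left(68 - 2\right) - 22204} = \sqrt{66 - 22204} = \sqrt{-22138} = i \sqrt{22138}$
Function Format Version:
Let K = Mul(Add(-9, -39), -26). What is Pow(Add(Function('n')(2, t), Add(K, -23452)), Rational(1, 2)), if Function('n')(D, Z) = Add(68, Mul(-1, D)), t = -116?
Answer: Mul(I, Pow(22138, Rational(1, 2))) ≈ Mul(148.79, I)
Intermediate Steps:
K = 1248 (K = Mul(-48, -26) = 1248)
Pow(Add(Function('n')(2, t), Add(K, -23452)), Rational(1, 2)) = Pow(Add(Add(68, Mul(-1, 2)), Add(1248, -23452)), Rational(1, 2)) = Pow(Add(Add(68, -2), -22204), Rational(1, 2)) = Pow(Add(66, -22204), Rational(1, 2)) = Pow(-22138, Rational(1, 2)) = Mul(I, Pow(22138, Rational(1, 2)))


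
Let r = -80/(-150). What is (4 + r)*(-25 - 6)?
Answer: -2108/15 ≈ -140.53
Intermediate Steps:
r = 8/15 (r = -80*(-1/150) = 8/15 ≈ 0.53333)
(4 + r)*(-25 - 6) = (4 + 8/15)*(-25 - 6) = (68/15)*(-31) = -2108/15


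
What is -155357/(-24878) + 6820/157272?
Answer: 1537685879/244538301 ≈ 6.2881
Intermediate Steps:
-155357/(-24878) + 6820/157272 = -155357*(-1/24878) + 6820*(1/157272) = 155357/24878 + 1705/39318 = 1537685879/244538301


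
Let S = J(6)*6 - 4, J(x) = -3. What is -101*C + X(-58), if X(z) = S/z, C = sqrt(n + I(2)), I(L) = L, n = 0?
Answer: 11/29 - 101*sqrt(2) ≈ -142.46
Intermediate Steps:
C = sqrt(2) (C = sqrt(0 + 2) = sqrt(2) ≈ 1.4142)
S = -22 (S = -3*6 - 4 = -18 - 4 = -22)
X(z) = -22/z
-101*C + X(-58) = -101*sqrt(2) - 22/(-58) = -101*sqrt(2) - 22*(-1/58) = -101*sqrt(2) + 11/29 = 11/29 - 101*sqrt(2)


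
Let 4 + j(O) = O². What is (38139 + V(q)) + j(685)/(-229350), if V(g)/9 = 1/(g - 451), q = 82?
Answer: 119538299413/3134450 ≈ 38137.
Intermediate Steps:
j(O) = -4 + O²
V(g) = 9/(-451 + g) (V(g) = 9/(g - 451) = 9/(-451 + g))
(38139 + V(q)) + j(685)/(-229350) = (38139 + 9/(-451 + 82)) + (-4 + 685²)/(-229350) = (38139 + 9/(-369)) + (-4 + 469225)*(-1/229350) = (38139 + 9*(-1/369)) + 469221*(-1/229350) = (38139 - 1/41) - 156407/76450 = 1563698/41 - 156407/76450 = 119538299413/3134450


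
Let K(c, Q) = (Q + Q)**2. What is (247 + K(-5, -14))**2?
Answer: 1062961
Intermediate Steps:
K(c, Q) = 4*Q**2 (K(c, Q) = (2*Q)**2 = 4*Q**2)
(247 + K(-5, -14))**2 = (247 + 4*(-14)**2)**2 = (247 + 4*196)**2 = (247 + 784)**2 = 1031**2 = 1062961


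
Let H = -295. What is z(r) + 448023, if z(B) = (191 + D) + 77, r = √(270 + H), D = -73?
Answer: 448218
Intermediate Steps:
r = 5*I (r = √(270 - 295) = √(-25) = 5*I ≈ 5.0*I)
z(B) = 195 (z(B) = (191 - 73) + 77 = 118 + 77 = 195)
z(r) + 448023 = 195 + 448023 = 448218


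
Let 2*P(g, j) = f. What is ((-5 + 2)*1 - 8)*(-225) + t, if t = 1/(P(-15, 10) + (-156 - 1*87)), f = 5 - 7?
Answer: 603899/244 ≈ 2475.0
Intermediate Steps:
f = -2
P(g, j) = -1 (P(g, j) = (½)*(-2) = -1)
t = -1/244 (t = 1/(-1 + (-156 - 1*87)) = 1/(-1 + (-156 - 87)) = 1/(-1 - 243) = 1/(-244) = -1/244 ≈ -0.0040984)
((-5 + 2)*1 - 8)*(-225) + t = ((-5 + 2)*1 - 8)*(-225) - 1/244 = (-3*1 - 8)*(-225) - 1/244 = (-3 - 8)*(-225) - 1/244 = -11*(-225) - 1/244 = 2475 - 1/244 = 603899/244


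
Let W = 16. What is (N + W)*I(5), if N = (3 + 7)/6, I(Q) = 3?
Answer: 53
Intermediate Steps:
N = 5/3 (N = 10*(⅙) = 5/3 ≈ 1.6667)
(N + W)*I(5) = (5/3 + 16)*3 = (53/3)*3 = 53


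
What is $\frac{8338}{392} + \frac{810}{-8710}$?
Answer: $\frac{3615323}{170716} \approx 21.177$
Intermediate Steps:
$\frac{8338}{392} + \frac{810}{-8710} = 8338 \cdot \frac{1}{392} + 810 \left(- \frac{1}{8710}\right) = \frac{4169}{196} - \frac{81}{871} = \frac{3615323}{170716}$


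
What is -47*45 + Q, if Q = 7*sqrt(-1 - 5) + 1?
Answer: -2114 + 7*I*sqrt(6) ≈ -2114.0 + 17.146*I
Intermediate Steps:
Q = 1 + 7*I*sqrt(6) (Q = 7*sqrt(-6) + 1 = 7*(I*sqrt(6)) + 1 = 7*I*sqrt(6) + 1 = 1 + 7*I*sqrt(6) ≈ 1.0 + 17.146*I)
-47*45 + Q = -47*45 + (1 + 7*I*sqrt(6)) = -2115 + (1 + 7*I*sqrt(6)) = -2114 + 7*I*sqrt(6)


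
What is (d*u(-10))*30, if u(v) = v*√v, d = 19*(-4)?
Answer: 22800*I*√10 ≈ 72100.0*I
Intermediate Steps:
d = -76
u(v) = v^(3/2)
(d*u(-10))*30 = -(-760)*I*√10*30 = (760*I*√10)*30 = 22800*I*√10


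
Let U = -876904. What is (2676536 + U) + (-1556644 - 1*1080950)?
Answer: -837962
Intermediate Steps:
(2676536 + U) + (-1556644 - 1*1080950) = (2676536 - 876904) + (-1556644 - 1*1080950) = 1799632 + (-1556644 - 1080950) = 1799632 - 2637594 = -837962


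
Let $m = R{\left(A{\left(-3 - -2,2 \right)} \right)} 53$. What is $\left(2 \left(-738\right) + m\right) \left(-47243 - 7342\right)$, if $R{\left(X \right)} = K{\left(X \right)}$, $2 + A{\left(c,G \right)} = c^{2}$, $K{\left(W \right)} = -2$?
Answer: $86353470$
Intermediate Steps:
$A{\left(c,G \right)} = -2 + c^{2}$
$R{\left(X \right)} = -2$
$m = -106$ ($m = \left(-2\right) 53 = -106$)
$\left(2 \left(-738\right) + m\right) \left(-47243 - 7342\right) = \left(2 \left(-738\right) - 106\right) \left(-47243 - 7342\right) = \left(-1476 - 106\right) \left(-54585\right) = \left(-1582\right) \left(-54585\right) = 86353470$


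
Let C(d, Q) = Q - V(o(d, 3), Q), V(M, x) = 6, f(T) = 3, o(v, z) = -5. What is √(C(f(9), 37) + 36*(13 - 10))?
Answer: √139 ≈ 11.790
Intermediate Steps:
C(d, Q) = -6 + Q (C(d, Q) = Q - 1*6 = Q - 6 = -6 + Q)
√(C(f(9), 37) + 36*(13 - 10)) = √((-6 + 37) + 36*(13 - 10)) = √(31 + 36*3) = √(31 + 108) = √139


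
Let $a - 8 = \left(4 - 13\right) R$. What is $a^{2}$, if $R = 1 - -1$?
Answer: $100$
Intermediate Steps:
$R = 2$ ($R = 1 + 1 = 2$)
$a = -10$ ($a = 8 + \left(4 - 13\right) 2 = 8 - 18 = -10$)
$a^{2} = \left(-10\right)^{2} = 100$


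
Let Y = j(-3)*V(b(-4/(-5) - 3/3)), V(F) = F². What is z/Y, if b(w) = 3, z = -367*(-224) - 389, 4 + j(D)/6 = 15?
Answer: 9091/66 ≈ 137.74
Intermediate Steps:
j(D) = 66 (j(D) = -24 + 6*15 = -24 + 90 = 66)
z = 81819 (z = 82208 - 389 = 81819)
Y = 594 (Y = 66*3² = 66*9 = 594)
z/Y = 81819/594 = 81819*(1/594) = 9091/66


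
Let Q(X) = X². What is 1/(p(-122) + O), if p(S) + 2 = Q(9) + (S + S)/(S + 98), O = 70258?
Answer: 6/422083 ≈ 1.4215e-5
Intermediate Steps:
p(S) = 79 + 2*S/(98 + S) (p(S) = -2 + (9² + (S + S)/(S + 98)) = -2 + (81 + (2*S)/(98 + S)) = -2 + (81 + 2*S/(98 + S)) = 79 + 2*S/(98 + S))
1/(p(-122) + O) = 1/((7742 + 81*(-122))/(98 - 122) + 70258) = 1/((7742 - 9882)/(-24) + 70258) = 1/(-1/24*(-2140) + 70258) = 1/(535/6 + 70258) = 1/(422083/6) = 6/422083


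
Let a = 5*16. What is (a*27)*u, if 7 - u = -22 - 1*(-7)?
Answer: 47520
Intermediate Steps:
u = 22 (u = 7 - (-22 - 1*(-7)) = 7 - (-22 + 7) = 7 - 1*(-15) = 7 + 15 = 22)
a = 80
(a*27)*u = (80*27)*22 = 2160*22 = 47520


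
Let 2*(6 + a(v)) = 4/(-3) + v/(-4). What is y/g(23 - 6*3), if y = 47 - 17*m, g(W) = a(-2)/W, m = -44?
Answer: -47700/77 ≈ -619.48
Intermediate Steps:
a(v) = -20/3 - v/8 (a(v) = -6 + (4/(-3) + v/(-4))/2 = -6 + (4*(-⅓) + v*(-¼))/2 = -6 + (-4/3 - v/4)/2 = -6 + (-⅔ - v/8) = -20/3 - v/8)
g(W) = -77/(12*W) (g(W) = (-20/3 - ⅛*(-2))/W = (-20/3 + ¼)/W = -77/(12*W))
y = 795 (y = 47 - 17*(-44) = 47 + 748 = 795)
y/g(23 - 6*3) = 795/((-77/(12*(23 - 6*3)))) = 795/((-77/(12*(23 - 1*18)))) = 795/((-77/(12*(23 - 18)))) = 795/((-77/12/5)) = 795/((-77/12*⅕)) = 795/(-77/60) = 795*(-60/77) = -47700/77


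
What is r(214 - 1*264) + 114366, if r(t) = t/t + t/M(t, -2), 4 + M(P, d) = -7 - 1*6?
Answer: 1944289/17 ≈ 1.1437e+5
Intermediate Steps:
M(P, d) = -17 (M(P, d) = -4 + (-7 - 1*6) = -4 + (-7 - 6) = -4 - 13 = -17)
r(t) = 1 - t/17 (r(t) = t/t + t/(-17) = 1 + t*(-1/17) = 1 - t/17)
r(214 - 1*264) + 114366 = (1 - (214 - 1*264)/17) + 114366 = (1 - (214 - 264)/17) + 114366 = (1 - 1/17*(-50)) + 114366 = (1 + 50/17) + 114366 = 67/17 + 114366 = 1944289/17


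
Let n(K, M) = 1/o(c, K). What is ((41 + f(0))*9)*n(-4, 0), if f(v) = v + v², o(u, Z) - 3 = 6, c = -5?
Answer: 41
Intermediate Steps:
o(u, Z) = 9 (o(u, Z) = 3 + 6 = 9)
n(K, M) = ⅑ (n(K, M) = 1/9 = ⅑)
((41 + f(0))*9)*n(-4, 0) = ((41 + 0*(1 + 0))*9)*(⅑) = ((41 + 0*1)*9)*(⅑) = ((41 + 0)*9)*(⅑) = (41*9)*(⅑) = 369*(⅑) = 41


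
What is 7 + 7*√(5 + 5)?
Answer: 7 + 7*√10 ≈ 29.136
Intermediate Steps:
7 + 7*√(5 + 5) = 7 + 7*√10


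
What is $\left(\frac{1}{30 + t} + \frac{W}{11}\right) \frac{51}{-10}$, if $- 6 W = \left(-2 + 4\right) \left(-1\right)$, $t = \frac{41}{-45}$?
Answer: $- \frac{127}{385} \approx -0.32987$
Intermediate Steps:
$t = - \frac{41}{45}$ ($t = 41 \left(- \frac{1}{45}\right) = - \frac{41}{45} \approx -0.91111$)
$W = \frac{1}{3}$ ($W = - \frac{\left(-2 + 4\right) \left(-1\right)}{6} = - \frac{2 \left(-1\right)}{6} = \left(- \frac{1}{6}\right) \left(-2\right) = \frac{1}{3} \approx 0.33333$)
$\left(\frac{1}{30 + t} + \frac{W}{11}\right) \frac{51}{-10} = \left(\frac{1}{30 - \frac{41}{45}} + \frac{1}{3 \cdot 11}\right) \frac{51}{-10} = \left(\frac{1}{\frac{1309}{45}} + \frac{1}{3} \cdot \frac{1}{11}\right) 51 \left(- \frac{1}{10}\right) = \left(\frac{45}{1309} + \frac{1}{33}\right) \left(- \frac{51}{10}\right) = \frac{254}{3927} \left(- \frac{51}{10}\right) = - \frac{127}{385}$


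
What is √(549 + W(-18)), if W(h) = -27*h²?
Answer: 3*I*√911 ≈ 90.548*I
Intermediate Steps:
√(549 + W(-18)) = √(549 - 27*(-18)²) = √(549 - 27*324) = √(549 - 8748) = √(-8199) = 3*I*√911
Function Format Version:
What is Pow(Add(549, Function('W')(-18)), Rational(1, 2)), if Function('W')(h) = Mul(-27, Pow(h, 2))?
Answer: Mul(3, I, Pow(911, Rational(1, 2))) ≈ Mul(90.548, I)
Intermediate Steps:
Pow(Add(549, Function('W')(-18)), Rational(1, 2)) = Pow(Add(549, Mul(-27, Pow(-18, 2))), Rational(1, 2)) = Pow(Add(549, Mul(-27, 324)), Rational(1, 2)) = Pow(Add(549, -8748), Rational(1, 2)) = Pow(-8199, Rational(1, 2)) = Mul(3, I, Pow(911, Rational(1, 2)))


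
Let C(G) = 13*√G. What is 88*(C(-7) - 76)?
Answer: -6688 + 1144*I*√7 ≈ -6688.0 + 3026.7*I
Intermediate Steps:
88*(C(-7) - 76) = 88*(13*√(-7) - 76) = 88*(13*(I*√7) - 76) = 88*(13*I*√7 - 76) = 88*(-76 + 13*I*√7) = -6688 + 1144*I*√7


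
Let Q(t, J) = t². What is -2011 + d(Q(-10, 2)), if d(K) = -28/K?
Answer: -50282/25 ≈ -2011.3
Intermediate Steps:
-2011 + d(Q(-10, 2)) = -2011 - 28/((-10)²) = -2011 - 28/100 = -2011 - 28*1/100 = -2011 - 7/25 = -50282/25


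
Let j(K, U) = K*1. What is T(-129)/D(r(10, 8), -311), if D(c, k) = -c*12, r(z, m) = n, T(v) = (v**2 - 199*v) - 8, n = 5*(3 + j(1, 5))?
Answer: -2644/15 ≈ -176.27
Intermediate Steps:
j(K, U) = K
n = 20 (n = 5*(3 + 1) = 5*4 = 20)
T(v) = -8 + v**2 - 199*v
r(z, m) = 20
D(c, k) = -12*c
T(-129)/D(r(10, 8), -311) = (-8 + (-129)**2 - 199*(-129))/((-12*20)) = (-8 + 16641 + 25671)/(-240) = 42304*(-1/240) = -2644/15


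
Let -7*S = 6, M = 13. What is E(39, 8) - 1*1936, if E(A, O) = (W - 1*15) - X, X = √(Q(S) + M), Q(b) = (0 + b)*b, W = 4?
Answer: -1947 - √673/7 ≈ -1950.7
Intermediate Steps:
S = -6/7 (S = -⅐*6 = -6/7 ≈ -0.85714)
Q(b) = b² (Q(b) = b*b = b²)
X = √673/7 (X = √((-6/7)² + 13) = √(36/49 + 13) = √(673/49) = √673/7 ≈ 3.7060)
E(A, O) = -11 - √673/7 (E(A, O) = (4 - 1*15) - √673/7 = (4 - 15) - √673/7 = -11 - √673/7)
E(39, 8) - 1*1936 = (-11 - √673/7) - 1*1936 = (-11 - √673/7) - 1936 = -1947 - √673/7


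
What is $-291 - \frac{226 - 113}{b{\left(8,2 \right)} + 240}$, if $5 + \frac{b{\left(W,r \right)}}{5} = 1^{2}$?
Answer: $- \frac{64133}{220} \approx -291.51$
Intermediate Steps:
$b{\left(W,r \right)} = -20$ ($b{\left(W,r \right)} = -25 + 5 \cdot 1^{2} = -25 + 5 \cdot 1 = -25 + 5 = -20$)
$-291 - \frac{226 - 113}{b{\left(8,2 \right)} + 240} = -291 - \frac{226 - 113}{-20 + 240} = -291 - \frac{113}{220} = - \frac{64133}{220}$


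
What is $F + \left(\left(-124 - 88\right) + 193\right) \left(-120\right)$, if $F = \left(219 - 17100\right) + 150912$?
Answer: $136311$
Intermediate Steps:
$F = 134031$ ($F = \left(219 - 17100\right) + 150912 = -16881 + 150912 = 134031$)
$F + \left(\left(-124 - 88\right) + 193\right) \left(-120\right) = 134031 + \left(\left(-124 - 88\right) + 193\right) \left(-120\right) = 134031 + \left(-212 + 193\right) \left(-120\right) = 134031 - -2280 = 134031 + 2280 = 136311$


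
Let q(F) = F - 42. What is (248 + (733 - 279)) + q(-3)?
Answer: 657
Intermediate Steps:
q(F) = -42 + F
(248 + (733 - 279)) + q(-3) = (248 + (733 - 279)) + (-42 - 3) = (248 + 454) - 45 = 702 - 45 = 657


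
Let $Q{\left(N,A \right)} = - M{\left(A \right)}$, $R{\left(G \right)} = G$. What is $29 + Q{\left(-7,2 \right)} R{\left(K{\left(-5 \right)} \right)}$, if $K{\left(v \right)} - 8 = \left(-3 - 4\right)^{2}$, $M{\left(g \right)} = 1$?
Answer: $-28$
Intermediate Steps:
$K{\left(v \right)} = 57$ ($K{\left(v \right)} = 8 + \left(-3 - 4\right)^{2} = 8 + \left(-7\right)^{2} = 8 + 49 = 57$)
$Q{\left(N,A \right)} = -1$ ($Q{\left(N,A \right)} = \left(-1\right) 1 = -1$)
$29 + Q{\left(-7,2 \right)} R{\left(K{\left(-5 \right)} \right)} = 29 - 57 = -28$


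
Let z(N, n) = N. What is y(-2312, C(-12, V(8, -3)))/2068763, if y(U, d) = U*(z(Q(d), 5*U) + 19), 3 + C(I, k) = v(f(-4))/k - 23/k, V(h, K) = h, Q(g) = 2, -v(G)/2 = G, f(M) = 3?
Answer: -48552/2068763 ≈ -0.023469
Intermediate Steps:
v(G) = -2*G
C(I, k) = -3 - 29/k (C(I, k) = -3 + ((-2*3)/k - 23/k) = -3 + (-6/k - 23/k) = -3 - 29/k)
y(U, d) = 21*U (y(U, d) = U*(2 + 19) = U*21 = 21*U)
y(-2312, C(-12, V(8, -3)))/2068763 = (21*(-2312))/2068763 = -48552*1/2068763 = -48552/2068763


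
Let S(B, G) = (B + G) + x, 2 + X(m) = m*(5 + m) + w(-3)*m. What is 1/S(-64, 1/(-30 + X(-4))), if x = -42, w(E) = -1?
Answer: -32/3393 ≈ -0.0094312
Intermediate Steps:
X(m) = -2 - m + m*(5 + m) (X(m) = -2 + (m*(5 + m) - m) = -2 + (-m + m*(5 + m)) = -2 - m + m*(5 + m))
S(B, G) = -42 + B + G (S(B, G) = (B + G) - 42 = -42 + B + G)
1/S(-64, 1/(-30 + X(-4))) = 1/(-42 - 64 + 1/(-30 + (-2 + (-4)² + 4*(-4)))) = 1/(-42 - 64 + 1/(-30 + (-2 + 16 - 16))) = 1/(-42 - 64 + 1/(-30 - 2)) = 1/(-42 - 64 + 1/(-32)) = 1/(-42 - 64 - 1/32) = 1/(-3393/32) = -32/3393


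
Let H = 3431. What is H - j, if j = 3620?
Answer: -189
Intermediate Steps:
H - j = 3431 - 1*3620 = 3431 - 3620 = -189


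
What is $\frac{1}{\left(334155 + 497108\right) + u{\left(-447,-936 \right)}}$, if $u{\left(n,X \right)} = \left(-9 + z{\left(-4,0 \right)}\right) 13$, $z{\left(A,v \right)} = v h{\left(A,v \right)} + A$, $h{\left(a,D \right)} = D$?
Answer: $\frac{1}{831094} \approx 1.2032 \cdot 10^{-6}$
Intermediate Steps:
$z{\left(A,v \right)} = A + v^{2}$ ($z{\left(A,v \right)} = v v + A = v^{2} + A = A + v^{2}$)
$u{\left(n,X \right)} = -169$ ($u{\left(n,X \right)} = \left(-9 - \left(4 - 0^{2}\right)\right) 13 = \left(-9 + \left(-4 + 0\right)\right) 13 = \left(-9 - 4\right) 13 = \left(-13\right) 13 = -169$)
$\frac{1}{\left(334155 + 497108\right) + u{\left(-447,-936 \right)}} = \frac{1}{\left(334155 + 497108\right) - 169} = \frac{1}{831263 - 169} = \frac{1}{831094}$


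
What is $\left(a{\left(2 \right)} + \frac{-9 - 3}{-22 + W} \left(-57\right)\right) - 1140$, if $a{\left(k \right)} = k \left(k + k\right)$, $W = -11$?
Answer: $- \frac{12680}{11} \approx -1152.7$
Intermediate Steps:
$a{\left(k \right)} = 2 k^{2}$ ($a{\left(k \right)} = k 2 k = 2 k^{2}$)
$\left(a{\left(2 \right)} + \frac{-9 - 3}{-22 + W} \left(-57\right)\right) - 1140 = \left(2 \cdot 2^{2} + \frac{-9 - 3}{-22 - 11} \left(-57\right)\right) - 1140 = \left(2 \cdot 4 + - \frac{12}{-33} \left(-57\right)\right) - 1140 = \left(8 + \left(-12\right) \left(- \frac{1}{33}\right) \left(-57\right)\right) - 1140 = \left(8 + \frac{4}{11} \left(-57\right)\right) - 1140 = \left(8 - \frac{228}{11}\right) - 1140 = - \frac{140}{11} - 1140 = - \frac{12680}{11}$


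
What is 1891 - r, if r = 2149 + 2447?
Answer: -2705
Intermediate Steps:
r = 4596
1891 - r = 1891 - 1*4596 = 1891 - 4596 = -2705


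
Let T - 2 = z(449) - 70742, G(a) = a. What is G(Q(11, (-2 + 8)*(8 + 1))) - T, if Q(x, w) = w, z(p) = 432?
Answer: 70362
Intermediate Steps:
T = -70308 (T = 2 + (432 - 70742) = 2 - 70310 = -70308)
G(Q(11, (-2 + 8)*(8 + 1))) - T = (-2 + 8)*(8 + 1) - 1*(-70308) = 6*9 + 70308 = 54 + 70308 = 70362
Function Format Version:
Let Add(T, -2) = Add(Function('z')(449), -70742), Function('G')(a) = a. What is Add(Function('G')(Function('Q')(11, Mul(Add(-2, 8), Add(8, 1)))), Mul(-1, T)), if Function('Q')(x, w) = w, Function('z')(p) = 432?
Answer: 70362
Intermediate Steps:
T = -70308 (T = Add(2, Add(432, -70742)) = Add(2, -70310) = -70308)
Add(Function('G')(Function('Q')(11, Mul(Add(-2, 8), Add(8, 1)))), Mul(-1, T)) = Add(Mul(Add(-2, 8), Add(8, 1)), Mul(-1, -70308)) = Add(Mul(6, 9), 70308) = Add(54, 70308) = 70362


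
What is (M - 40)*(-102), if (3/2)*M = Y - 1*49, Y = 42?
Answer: 4556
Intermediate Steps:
M = -14/3 (M = 2*(42 - 1*49)/3 = 2*(42 - 49)/3 = (⅔)*(-7) = -14/3 ≈ -4.6667)
(M - 40)*(-102) = (-14/3 - 40)*(-102) = -134/3*(-102) = 4556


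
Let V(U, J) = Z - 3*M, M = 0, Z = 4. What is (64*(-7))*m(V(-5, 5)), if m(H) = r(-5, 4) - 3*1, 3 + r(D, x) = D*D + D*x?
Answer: 448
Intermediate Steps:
V(U, J) = 4 (V(U, J) = 4 - 3*0 = 4 + 0 = 4)
r(D, x) = -3 + D² + D*x (r(D, x) = -3 + (D*D + D*x) = -3 + (D² + D*x) = -3 + D² + D*x)
m(H) = -1 (m(H) = (-3 + (-5)² - 5*4) - 3*1 = (-3 + 25 - 20) - 3 = 2 - 3 = -1)
(64*(-7))*m(V(-5, 5)) = (64*(-7))*(-1) = -448*(-1) = 448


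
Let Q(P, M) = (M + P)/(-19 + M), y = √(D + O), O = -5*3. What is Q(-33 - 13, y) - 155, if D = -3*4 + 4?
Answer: -19541/128 + 9*I*√23/128 ≈ -152.66 + 0.33721*I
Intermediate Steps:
O = -15
D = -8 (D = -12 + 4 = -8)
y = I*√23 (y = √(-8 - 15) = √(-23) = I*√23 ≈ 4.7958*I)
Q(P, M) = (M + P)/(-19 + M)
Q(-33 - 13, y) - 155 = (I*√23 + (-33 - 13))/(-19 + I*√23) - 155 = (I*√23 - 46)/(-19 + I*√23) - 155 = (-46 + I*√23)/(-19 + I*√23) - 155 = -155 + (-46 + I*√23)/(-19 + I*√23)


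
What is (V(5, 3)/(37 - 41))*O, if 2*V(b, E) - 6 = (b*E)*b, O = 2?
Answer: -81/4 ≈ -20.250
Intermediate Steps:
V(b, E) = 3 + E*b**2/2 (V(b, E) = 3 + ((b*E)*b)/2 = 3 + ((E*b)*b)/2 = 3 + (E*b**2)/2 = 3 + E*b**2/2)
(V(5, 3)/(37 - 41))*O = ((3 + (1/2)*3*5**2)/(37 - 41))*2 = ((3 + (1/2)*3*25)/(-4))*2 = -(3 + 75/2)/4*2 = -1/4*81/2*2 = -81/8*2 = -81/4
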